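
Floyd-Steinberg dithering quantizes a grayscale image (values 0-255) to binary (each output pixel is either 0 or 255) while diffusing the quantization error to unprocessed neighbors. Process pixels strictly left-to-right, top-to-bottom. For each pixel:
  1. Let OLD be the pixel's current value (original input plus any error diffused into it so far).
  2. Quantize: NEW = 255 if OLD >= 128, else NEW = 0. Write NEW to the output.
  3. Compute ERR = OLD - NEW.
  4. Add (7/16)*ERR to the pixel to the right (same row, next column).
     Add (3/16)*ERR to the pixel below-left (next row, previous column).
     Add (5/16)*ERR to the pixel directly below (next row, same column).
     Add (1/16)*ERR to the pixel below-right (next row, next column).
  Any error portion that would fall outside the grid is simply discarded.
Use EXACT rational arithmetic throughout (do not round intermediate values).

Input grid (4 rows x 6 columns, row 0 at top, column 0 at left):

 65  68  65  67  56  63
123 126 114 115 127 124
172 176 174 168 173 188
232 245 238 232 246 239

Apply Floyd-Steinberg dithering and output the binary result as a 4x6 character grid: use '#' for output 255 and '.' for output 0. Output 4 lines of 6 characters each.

(0,0): OLD=65 → NEW=0, ERR=65
(0,1): OLD=1543/16 → NEW=0, ERR=1543/16
(0,2): OLD=27441/256 → NEW=0, ERR=27441/256
(0,3): OLD=466519/4096 → NEW=0, ERR=466519/4096
(0,4): OLD=6935649/65536 → NEW=0, ERR=6935649/65536
(0,5): OLD=114609831/1048576 → NEW=0, ERR=114609831/1048576
(1,0): OLD=41317/256 → NEW=255, ERR=-23963/256
(1,1): OLD=285379/2048 → NEW=255, ERR=-236861/2048
(1,2): OLD=8144895/65536 → NEW=0, ERR=8144895/65536
(1,3): OLD=60688467/262144 → NEW=255, ERR=-6158253/262144
(1,4): OLD=2976385625/16777216 → NEW=255, ERR=-1301804455/16777216
(1,5): OLD=35117677983/268435456 → NEW=255, ERR=-33333363297/268435456
(2,0): OLD=3966993/32768 → NEW=0, ERR=3966993/32768
(2,1): OLD=220489675/1048576 → NEW=255, ERR=-46897205/1048576
(2,2): OLD=3047374881/16777216 → NEW=255, ERR=-1230815199/16777216
(2,3): OLD=16345244505/134217728 → NEW=0, ERR=16345244505/134217728
(2,4): OLD=761412267915/4294967296 → NEW=255, ERR=-333804392565/4294967296
(2,5): OLD=7582699874173/68719476736 → NEW=0, ERR=7582699874173/68719476736
(3,0): OLD=4386341377/16777216 → NEW=255, ERR=108151297/16777216
(3,1): OLD=30555312109/134217728 → NEW=255, ERR=-3670208531/134217728
(3,2): OLD=239604965911/1073741824 → NEW=255, ERR=-34199199209/1073741824
(3,3): OLD=16284078277061/68719476736 → NEW=255, ERR=-1239388290619/68719476736
(3,4): OLD=133108327901221/549755813888 → NEW=255, ERR=-7079404640219/549755813888
(3,5): OLD=2313291432544779/8796093022208 → NEW=255, ERR=70287711881739/8796093022208
Row 0: ......
Row 1: ##.###
Row 2: .##.#.
Row 3: ######

Answer: ......
##.###
.##.#.
######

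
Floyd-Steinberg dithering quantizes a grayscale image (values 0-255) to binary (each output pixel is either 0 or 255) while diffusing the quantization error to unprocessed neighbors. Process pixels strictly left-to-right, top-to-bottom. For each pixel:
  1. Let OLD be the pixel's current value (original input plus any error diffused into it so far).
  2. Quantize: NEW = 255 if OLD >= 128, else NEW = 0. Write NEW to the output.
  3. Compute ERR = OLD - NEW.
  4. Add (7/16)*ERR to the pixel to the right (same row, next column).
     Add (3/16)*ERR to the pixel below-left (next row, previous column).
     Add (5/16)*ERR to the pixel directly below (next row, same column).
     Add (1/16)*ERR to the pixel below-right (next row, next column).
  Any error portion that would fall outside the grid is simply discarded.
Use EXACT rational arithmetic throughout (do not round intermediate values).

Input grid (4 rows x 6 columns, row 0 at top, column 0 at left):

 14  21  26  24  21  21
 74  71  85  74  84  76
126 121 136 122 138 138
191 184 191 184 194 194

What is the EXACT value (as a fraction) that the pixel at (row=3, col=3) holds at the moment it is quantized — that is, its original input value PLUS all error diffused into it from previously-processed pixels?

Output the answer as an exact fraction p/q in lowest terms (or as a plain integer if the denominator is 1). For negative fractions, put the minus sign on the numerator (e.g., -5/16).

(0,0): OLD=14 → NEW=0, ERR=14
(0,1): OLD=217/8 → NEW=0, ERR=217/8
(0,2): OLD=4847/128 → NEW=0, ERR=4847/128
(0,3): OLD=83081/2048 → NEW=0, ERR=83081/2048
(0,4): OLD=1269695/32768 → NEW=0, ERR=1269695/32768
(0,5): OLD=19897913/524288 → NEW=0, ERR=19897913/524288
(1,0): OLD=10683/128 → NEW=0, ERR=10683/128
(1,1): OLD=126941/1024 → NEW=0, ERR=126941/1024
(1,2): OLD=5255009/32768 → NEW=255, ERR=-3100831/32768
(1,3): OLD=7196973/131072 → NEW=0, ERR=7196973/131072
(1,4): OLD=1088696391/8388608 → NEW=255, ERR=-1050398649/8388608
(1,5): OLD=4764631745/134217728 → NEW=0, ERR=4764631745/134217728
(2,0): OLD=2872527/16384 → NEW=255, ERR=-1305393/16384
(2,1): OLD=58906261/524288 → NEW=0, ERR=58906261/524288
(2,2): OLD=1456485503/8388608 → NEW=255, ERR=-682609537/8388608
(2,3): OLD=4977159367/67108864 → NEW=0, ERR=4977159367/67108864
(2,4): OLD=303664678229/2147483648 → NEW=255, ERR=-243943652011/2147483648
(2,5): OLD=3146306816163/34359738368 → NEW=0, ERR=3146306816163/34359738368
(3,0): OLD=1570080031/8388608 → NEW=255, ERR=-569015009/8388608
(3,1): OLD=11354633971/67108864 → NEW=255, ERR=-5758126349/67108864
(3,2): OLD=79972450985/536870912 → NEW=255, ERR=-56929631575/536870912
(3,3): OLD=4617928676827/34359738368 → NEW=255, ERR=-4143804607013/34359738368
Target (3,3): original=184, with diffused error = 4617928676827/34359738368

Answer: 4617928676827/34359738368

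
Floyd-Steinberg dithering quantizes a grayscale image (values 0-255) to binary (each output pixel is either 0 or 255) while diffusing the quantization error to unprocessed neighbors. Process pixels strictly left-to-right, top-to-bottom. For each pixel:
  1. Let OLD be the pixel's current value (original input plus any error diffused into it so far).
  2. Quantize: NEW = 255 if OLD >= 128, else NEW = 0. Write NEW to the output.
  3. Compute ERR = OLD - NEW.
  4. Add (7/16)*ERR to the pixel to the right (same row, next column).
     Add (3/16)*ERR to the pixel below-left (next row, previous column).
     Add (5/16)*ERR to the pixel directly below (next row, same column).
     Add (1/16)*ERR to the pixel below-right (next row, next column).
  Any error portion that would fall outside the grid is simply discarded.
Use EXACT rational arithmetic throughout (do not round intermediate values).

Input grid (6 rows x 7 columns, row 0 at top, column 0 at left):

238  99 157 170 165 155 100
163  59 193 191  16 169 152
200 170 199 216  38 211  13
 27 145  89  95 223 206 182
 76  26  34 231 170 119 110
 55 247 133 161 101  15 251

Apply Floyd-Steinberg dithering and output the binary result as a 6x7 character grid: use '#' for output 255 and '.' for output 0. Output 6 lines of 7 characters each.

Answer: #.##.#.
#.##.##
##.#.#.
..#.##.
...##.#
.##...#

Derivation:
(0,0): OLD=238 → NEW=255, ERR=-17
(0,1): OLD=1465/16 → NEW=0, ERR=1465/16
(0,2): OLD=50447/256 → NEW=255, ERR=-14833/256
(0,3): OLD=592489/4096 → NEW=255, ERR=-451991/4096
(0,4): OLD=7649503/65536 → NEW=0, ERR=7649503/65536
(0,5): OLD=216075801/1048576 → NEW=255, ERR=-51311079/1048576
(0,6): OLD=1318544047/16777216 → NEW=0, ERR=1318544047/16777216
(1,0): OLD=44763/256 → NEW=255, ERR=-20517/256
(1,1): OLD=83197/2048 → NEW=0, ERR=83197/2048
(1,2): OLD=11645633/65536 → NEW=255, ERR=-5066047/65536
(1,3): OLD=36951917/262144 → NEW=255, ERR=-29894803/262144
(1,4): OLD=-226301721/16777216 → NEW=0, ERR=-226301721/16777216
(1,5): OLD=22795249303/134217728 → NEW=255, ERR=-11430271337/134217728
(1,6): OLD=292579558905/2147483648 → NEW=255, ERR=-255028771335/2147483648
(2,0): OLD=5982511/32768 → NEW=255, ERR=-2373329/32768
(2,1): OLD=137892341/1048576 → NEW=255, ERR=-129494539/1048576
(2,2): OLD=1710779679/16777216 → NEW=0, ERR=1710779679/16777216
(2,3): OLD=29207683047/134217728 → NEW=255, ERR=-5017837593/134217728
(2,4): OLD=-6084753257/1073741824 → NEW=0, ERR=-6084753257/1073741824
(2,5): OLD=5456243608797/34359738368 → NEW=255, ERR=-3305489675043/34359738368
(2,6): OLD=-39320053313829/549755813888 → NEW=0, ERR=-39320053313829/549755813888
(3,0): OLD=-315231425/16777216 → NEW=0, ERR=-315231425/16777216
(3,1): OLD=15137076307/134217728 → NEW=0, ERR=15137076307/134217728
(3,2): OLD=166943976105/1073741824 → NEW=255, ERR=-106860189015/1073741824
(3,3): OLD=193647096335/4294967296 → NEW=0, ERR=193647096335/4294967296
(3,4): OLD=121265187921727/549755813888 → NEW=255, ERR=-18922544619713/549755813888
(3,5): OLD=647011311312173/4398046511104 → NEW=255, ERR=-474490549019347/4398046511104
(3,6): OLD=7489772786240755/70368744177664 → NEW=0, ERR=7489772786240755/70368744177664
(4,0): OLD=196010729169/2147483648 → NEW=0, ERR=196010729169/2147483648
(4,1): OLD=2794883649821/34359738368 → NEW=0, ERR=2794883649821/34359738368
(4,2): OLD=29680874825171/549755813888 → NEW=0, ERR=29680874825171/549755813888
(4,3): OLD=1126058851462913/4398046511104 → NEW=255, ERR=4556991131393/4398046511104
(4,4): OLD=5006253321461555/35184372088832 → NEW=255, ERR=-3965761561190605/35184372088832
(4,5): OLD=60549415783455027/1125899906842624 → NEW=0, ERR=60549415783455027/1125899906842624
(4,6): OLD=2883141988877510997/18014398509481984 → NEW=255, ERR=-1710529631040394923/18014398509481984
(5,0): OLD=54302079046823/549755813888 → NEW=0, ERR=54302079046823/549755813888
(5,1): OLD=1457780796470797/4398046511104 → NEW=255, ERR=336278936139277/4398046511104
(5,2): OLD=6635823301091179/35184372088832 → NEW=255, ERR=-2336191581560981/35184372088832
(5,3): OLD=32233086190199607/281474976710656 → NEW=0, ERR=32233086190199607/281474976710656
(5,4): OLD=2270273650072774269/18014398509481984 → NEW=0, ERR=2270273650072774269/18014398509481984
(5,5): OLD=8948632821505361837/144115188075855872 → NEW=0, ERR=8948632821505361837/144115188075855872
(5,6): OLD=580736165041841161347/2305843009213693952 → NEW=255, ERR=-7253802307650796413/2305843009213693952
Row 0: #.##.#.
Row 1: #.##.##
Row 2: ##.#.#.
Row 3: ..#.##.
Row 4: ...##.#
Row 5: .##...#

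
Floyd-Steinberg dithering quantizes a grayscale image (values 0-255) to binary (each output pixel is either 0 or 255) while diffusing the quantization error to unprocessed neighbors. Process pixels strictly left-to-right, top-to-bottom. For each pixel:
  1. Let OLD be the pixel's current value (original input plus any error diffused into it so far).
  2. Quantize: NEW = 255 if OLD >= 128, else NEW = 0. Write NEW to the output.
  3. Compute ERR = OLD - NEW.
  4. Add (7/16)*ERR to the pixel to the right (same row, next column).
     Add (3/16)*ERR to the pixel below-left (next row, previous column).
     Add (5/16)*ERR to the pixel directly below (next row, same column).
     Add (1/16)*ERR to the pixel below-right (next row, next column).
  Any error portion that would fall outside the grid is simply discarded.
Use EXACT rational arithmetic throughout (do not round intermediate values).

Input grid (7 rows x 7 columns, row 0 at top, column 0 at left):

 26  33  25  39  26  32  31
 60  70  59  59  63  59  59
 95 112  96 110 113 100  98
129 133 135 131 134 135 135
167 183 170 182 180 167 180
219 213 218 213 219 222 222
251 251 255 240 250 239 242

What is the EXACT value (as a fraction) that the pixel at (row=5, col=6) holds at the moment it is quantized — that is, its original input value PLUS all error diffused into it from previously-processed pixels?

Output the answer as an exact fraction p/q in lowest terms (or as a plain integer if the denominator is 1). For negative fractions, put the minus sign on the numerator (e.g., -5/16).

Answer: 227968799377917829745/1152921504606846976

Derivation:
(0,0): OLD=26 → NEW=0, ERR=26
(0,1): OLD=355/8 → NEW=0, ERR=355/8
(0,2): OLD=5685/128 → NEW=0, ERR=5685/128
(0,3): OLD=119667/2048 → NEW=0, ERR=119667/2048
(0,4): OLD=1689637/32768 → NEW=0, ERR=1689637/32768
(0,5): OLD=28604675/524288 → NEW=0, ERR=28604675/524288
(0,6): OLD=460279573/8388608 → NEW=0, ERR=460279573/8388608
(1,0): OLD=9785/128 → NEW=0, ERR=9785/128
(1,1): OLD=130319/1024 → NEW=0, ERR=130319/1024
(1,2): OLD=4662459/32768 → NEW=255, ERR=-3693381/32768
(1,3): OLD=5294239/131072 → NEW=0, ERR=5294239/131072
(1,4): OLD=928340733/8388608 → NEW=0, ERR=928340733/8388608
(1,5): OLD=9259495437/67108864 → NEW=255, ERR=-7853264883/67108864
(1,6): OLD=30450494755/1073741824 → NEW=0, ERR=30450494755/1073741824
(2,0): OLD=2338837/16384 → NEW=255, ERR=-1839083/16384
(2,1): OLD=45248951/524288 → NEW=0, ERR=45248951/524288
(2,2): OLD=956832741/8388608 → NEW=0, ERR=956832741/8388608
(2,3): OLD=12497726205/67108864 → NEW=255, ERR=-4615034115/67108864
(2,4): OLD=52656036173/536870912 → NEW=0, ERR=52656036173/536870912
(2,5): OLD=2037089332271/17179869184 → NEW=0, ERR=2037089332271/17179869184
(2,6): OLD=41623263976761/274877906944 → NEW=255, ERR=-28470602293959/274877906944
(3,0): OLD=923624005/8388608 → NEW=0, ERR=923624005/8388608
(3,1): OLD=14932564833/67108864 → NEW=255, ERR=-2180195487/67108864
(3,2): OLD=79956925427/536870912 → NEW=255, ERR=-56945157133/536870912
(3,3): OLD=190317342741/2147483648 → NEW=0, ERR=190317342741/2147483648
(3,4): OLD=60846195775045/274877906944 → NEW=255, ERR=-9247670495675/274877906944
(3,5): OLD=316758907874847/2199023255552 → NEW=255, ERR=-243992022290913/2199023255552
(3,6): OLD=2163869418728257/35184372088832 → NEW=0, ERR=2163869418728257/35184372088832
(4,0): OLD=209719258347/1073741824 → NEW=255, ERR=-64084906773/1073741824
(4,1): OLD=2297459004143/17179869184 → NEW=255, ERR=-2083407637777/17179869184
(4,2): OLD=27043651755873/274877906944 → NEW=0, ERR=27043651755873/274877906944
(4,3): OLD=527327097363579/2199023255552 → NEW=255, ERR=-33423832802181/2199023255552
(4,4): OLD=2596111109320769/17592186044416 → NEW=255, ERR=-1889896332005311/17592186044416
(4,5): OLD=53342638222750081/562949953421312 → NEW=0, ERR=53342638222750081/562949953421312
(4,6): OLD=2105341929204415959/9007199254740992 → NEW=255, ERR=-191493880754537001/9007199254740992
(5,0): OLD=48821246165565/274877906944 → NEW=255, ERR=-21272620105155/274877906944
(5,1): OLD=342964087120319/2199023255552 → NEW=255, ERR=-217786843045441/2199023255552
(5,2): OLD=3430241804120105/17592186044416 → NEW=255, ERR=-1055765637205975/17592186044416
(5,3): OLD=23643980991600301/140737488355328 → NEW=255, ERR=-12244078539008339/140737488355328
(5,4): OLD=1478830438046085903/9007199254740992 → NEW=255, ERR=-818005371912867057/9007199254740992
(5,5): OLD=14496418321509805215/72057594037927936 → NEW=255, ERR=-3878268158161818465/72057594037927936
(5,6): OLD=227968799377917829745/1152921504606846976 → NEW=255, ERR=-66026184296828149135/1152921504606846976
Target (5,6): original=222, with diffused error = 227968799377917829745/1152921504606846976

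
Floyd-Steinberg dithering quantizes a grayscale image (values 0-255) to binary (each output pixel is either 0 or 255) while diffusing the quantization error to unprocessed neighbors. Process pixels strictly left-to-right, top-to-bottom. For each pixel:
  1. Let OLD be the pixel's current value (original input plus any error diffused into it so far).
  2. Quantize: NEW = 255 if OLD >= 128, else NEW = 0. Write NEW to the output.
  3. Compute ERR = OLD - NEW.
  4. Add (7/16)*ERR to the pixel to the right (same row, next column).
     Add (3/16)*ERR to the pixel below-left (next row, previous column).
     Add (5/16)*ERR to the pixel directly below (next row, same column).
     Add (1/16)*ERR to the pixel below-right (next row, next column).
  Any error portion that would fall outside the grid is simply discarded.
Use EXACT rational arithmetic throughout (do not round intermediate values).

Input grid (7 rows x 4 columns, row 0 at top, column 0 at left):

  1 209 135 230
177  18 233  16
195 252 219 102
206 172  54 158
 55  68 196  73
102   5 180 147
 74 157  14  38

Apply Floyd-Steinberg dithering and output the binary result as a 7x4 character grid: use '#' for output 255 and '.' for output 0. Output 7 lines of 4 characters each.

Answer: .#.#
#.#.
###.
#..#
.##.
..#.
.#..

Derivation:
(0,0): OLD=1 → NEW=0, ERR=1
(0,1): OLD=3351/16 → NEW=255, ERR=-729/16
(0,2): OLD=29457/256 → NEW=0, ERR=29457/256
(0,3): OLD=1148279/4096 → NEW=255, ERR=103799/4096
(1,0): OLD=43205/256 → NEW=255, ERR=-22075/256
(1,1): OLD=-25245/2048 → NEW=0, ERR=-25245/2048
(1,2): OLD=17397791/65536 → NEW=255, ERR=686111/65536
(1,3): OLD=37424905/1048576 → NEW=0, ERR=37424905/1048576
(2,0): OLD=5431025/32768 → NEW=255, ERR=-2924815/32768
(2,1): OLD=215661675/1048576 → NEW=255, ERR=-51725205/1048576
(2,2): OLD=433296503/2097152 → NEW=255, ERR=-101477257/2097152
(2,3): OLD=3108415867/33554432 → NEW=0, ERR=3108415867/33554432
(3,0): OLD=2832960481/16777216 → NEW=255, ERR=-1445229599/16777216
(3,1): OLD=27983315391/268435456 → NEW=0, ERR=27983315391/268435456
(3,2): OLD=424226325569/4294967296 → NEW=0, ERR=424226325569/4294967296
(3,3): OLD=15608822335815/68719476736 → NEW=255, ERR=-1914644231865/68719476736
(4,0): OLD=204554779533/4294967296 → NEW=0, ERR=204554779533/4294967296
(4,1): OLD=4623086652711/34359738368 → NEW=255, ERR=-4138646631129/34359738368
(4,2): OLD=192921128298311/1099511627776 → NEW=255, ERR=-87454336784569/1099511627776
(4,3): OLD=627479624546849/17592186044416 → NEW=0, ERR=627479624546849/17592186044416
(5,0): OLD=51841344304509/549755813888 → NEW=0, ERR=51841344304509/549755813888
(5,1): OLD=-58440697288693/17592186044416 → NEW=0, ERR=-58440697288693/17592186044416
(5,2): OLD=1344484868207319/8796093022208 → NEW=255, ERR=-898518852455721/8796093022208
(5,3): OLD=30535686376267479/281474976710656 → NEW=0, ERR=30535686376267479/281474976710656
(6,0): OLD=28948441273443905/281474976710656 → NEW=0, ERR=28948441273443905/281474976710656
(6,1): OLD=845313933076339159/4503599627370496 → NEW=255, ERR=-303103971903137321/4503599627370496
(6,2): OLD=-1962377621522682319/72057594037927936 → NEW=0, ERR=-1962377621522682319/72057594037927936
(6,3): OLD=61799385946706515543/1152921504606846976 → NEW=0, ERR=61799385946706515543/1152921504606846976
Row 0: .#.#
Row 1: #.#.
Row 2: ###.
Row 3: #..#
Row 4: .##.
Row 5: ..#.
Row 6: .#..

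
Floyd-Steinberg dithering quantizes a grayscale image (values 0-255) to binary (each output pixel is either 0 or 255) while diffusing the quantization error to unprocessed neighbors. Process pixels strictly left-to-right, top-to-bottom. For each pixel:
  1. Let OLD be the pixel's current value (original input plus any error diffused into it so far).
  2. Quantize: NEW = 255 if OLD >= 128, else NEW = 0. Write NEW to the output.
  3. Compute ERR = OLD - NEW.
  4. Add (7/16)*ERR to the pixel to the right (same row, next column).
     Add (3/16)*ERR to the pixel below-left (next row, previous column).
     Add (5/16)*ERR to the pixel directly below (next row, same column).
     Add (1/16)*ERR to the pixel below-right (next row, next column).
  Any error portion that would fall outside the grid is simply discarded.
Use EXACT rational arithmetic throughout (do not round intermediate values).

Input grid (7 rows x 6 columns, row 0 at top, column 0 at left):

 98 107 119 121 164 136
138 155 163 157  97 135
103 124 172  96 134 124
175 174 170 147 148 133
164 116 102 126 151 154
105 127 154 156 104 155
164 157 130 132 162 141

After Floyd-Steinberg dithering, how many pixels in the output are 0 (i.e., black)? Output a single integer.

Answer: 19

Derivation:
(0,0): OLD=98 → NEW=0, ERR=98
(0,1): OLD=1199/8 → NEW=255, ERR=-841/8
(0,2): OLD=9345/128 → NEW=0, ERR=9345/128
(0,3): OLD=313223/2048 → NEW=255, ERR=-209017/2048
(0,4): OLD=3910833/32768 → NEW=0, ERR=3910833/32768
(0,5): OLD=98678999/524288 → NEW=255, ERR=-35014441/524288
(1,0): OLD=19061/128 → NEW=255, ERR=-13579/128
(1,1): OLD=97843/1024 → NEW=0, ERR=97843/1024
(1,2): OLD=6616239/32768 → NEW=255, ERR=-1739601/32768
(1,3): OLD=16884867/131072 → NEW=255, ERR=-16538493/131072
(1,4): OLD=504932137/8388608 → NEW=0, ERR=504932137/8388608
(1,5): OLD=19853936207/134217728 → NEW=255, ERR=-14371584433/134217728
(2,0): OLD=1437921/16384 → NEW=0, ERR=1437921/16384
(2,1): OLD=92102459/524288 → NEW=255, ERR=-41590981/524288
(2,2): OLD=864169329/8388608 → NEW=0, ERR=864169329/8388608
(2,3): OLD=7355613993/67108864 → NEW=0, ERR=7355613993/67108864
(2,4): OLD=371085805563/2147483648 → NEW=255, ERR=-176522524677/2147483648
(2,5): OLD=2004485757325/34359738368 → NEW=0, ERR=2004485757325/34359738368
(3,0): OLD=1573300817/8388608 → NEW=255, ERR=-565794223/8388608
(3,1): OLD=9697385085/67108864 → NEW=255, ERR=-7415375235/67108864
(3,2): OLD=90969226503/536870912 → NEW=255, ERR=-45932856057/536870912
(3,3): OLD=4633319583573/34359738368 → NEW=255, ERR=-4128413700267/34359738368
(3,4): OLD=24061347107893/274877906944 → NEW=0, ERR=24061347107893/274877906944
(3,5): OLD=810954162866427/4398046511104 → NEW=255, ERR=-310547697465093/4398046511104
(4,0): OLD=131215764511/1073741824 → NEW=0, ERR=131215764511/1073741824
(4,1): OLD=1970126361235/17179869184 → NEW=0, ERR=1970126361235/17179869184
(4,2): OLD=52776434914505/549755813888 → NEW=0, ERR=52776434914505/549755813888
(4,3): OLD=1244802507223373/8796093022208 → NEW=255, ERR=-998201213439667/8796093022208
(4,4): OLD=15193607692780829/140737488355328 → NEW=0, ERR=15193607692780829/140737488355328
(4,5): OLD=415764203281820331/2251799813685248 → NEW=255, ERR=-158444749207917909/2251799813685248
(5,0): OLD=45269820473705/274877906944 → NEW=255, ERR=-24824045797015/274877906944
(5,1): OLD=1310299166632953/8796093022208 → NEW=255, ERR=-932704554030087/8796093022208
(5,2): OLD=8690428589151811/70368744177664 → NEW=0, ERR=8690428589151811/70368744177664
(5,3): OLD=452182264524306449/2251799813685248 → NEW=255, ERR=-122026687965431791/2251799813685248
(5,4): OLD=422177866421548497/4503599627370496 → NEW=0, ERR=422177866421548497/4503599627370496
(5,5): OLD=13025920094919476997/72057594037927936 → NEW=255, ERR=-5348766384752146683/72057594037927936
(6,0): OLD=16310987100661131/140737488355328 → NEW=0, ERR=16310987100661131/140737488355328
(6,1): OLD=432525776217644079/2251799813685248 → NEW=255, ERR=-141683176272094161/2251799813685248
(6,2): OLD=1119394380774237207/9007199254740992 → NEW=0, ERR=1119394380774237207/9007199254740992
(6,3): OLD=28063873790064722523/144115188075855872 → NEW=255, ERR=-8685499169278524837/144115188075855872
(6,4): OLD=340394225596815991163/2305843009213693952 → NEW=255, ERR=-247595741752675966597/2305843009213693952
(6,5): OLD=2829164082564851150717/36893488147419103232 → NEW=0, ERR=2829164082564851150717/36893488147419103232
Output grid:
  Row 0: .#.#.#  (3 black, running=3)
  Row 1: #.##.#  (2 black, running=5)
  Row 2: .#..#.  (4 black, running=9)
  Row 3: ####.#  (1 black, running=10)
  Row 4: ...#.#  (4 black, running=14)
  Row 5: ##.#.#  (2 black, running=16)
  Row 6: .#.##.  (3 black, running=19)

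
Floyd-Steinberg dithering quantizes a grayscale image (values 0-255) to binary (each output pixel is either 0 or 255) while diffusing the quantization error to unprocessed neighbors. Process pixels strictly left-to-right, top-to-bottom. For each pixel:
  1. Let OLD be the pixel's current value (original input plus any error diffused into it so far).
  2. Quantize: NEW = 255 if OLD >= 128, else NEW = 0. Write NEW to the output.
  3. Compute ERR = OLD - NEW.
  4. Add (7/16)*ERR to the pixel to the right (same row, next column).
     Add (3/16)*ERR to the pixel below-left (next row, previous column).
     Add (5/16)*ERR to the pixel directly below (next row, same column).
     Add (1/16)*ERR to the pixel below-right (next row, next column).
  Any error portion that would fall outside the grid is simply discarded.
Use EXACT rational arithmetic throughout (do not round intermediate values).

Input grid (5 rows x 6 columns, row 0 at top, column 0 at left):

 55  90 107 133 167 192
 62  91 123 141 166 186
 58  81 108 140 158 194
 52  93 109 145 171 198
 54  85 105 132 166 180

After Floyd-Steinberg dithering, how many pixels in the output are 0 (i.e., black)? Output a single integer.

Answer: 15

Derivation:
(0,0): OLD=55 → NEW=0, ERR=55
(0,1): OLD=1825/16 → NEW=0, ERR=1825/16
(0,2): OLD=40167/256 → NEW=255, ERR=-25113/256
(0,3): OLD=368977/4096 → NEW=0, ERR=368977/4096
(0,4): OLD=13527351/65536 → NEW=255, ERR=-3184329/65536
(0,5): OLD=179036289/1048576 → NEW=255, ERR=-88350591/1048576
(1,0): OLD=25747/256 → NEW=0, ERR=25747/256
(1,1): OLD=318853/2048 → NEW=255, ERR=-203387/2048
(1,2): OLD=4778601/65536 → NEW=0, ERR=4778601/65536
(1,3): OLD=48708917/262144 → NEW=255, ERR=-18137803/262144
(1,4): OLD=1851819391/16777216 → NEW=0, ERR=1851819391/16777216
(1,5): OLD=55008495049/268435456 → NEW=255, ERR=-13442546231/268435456
(2,0): OLD=2320263/32768 → NEW=0, ERR=2320263/32768
(2,1): OLD=105803453/1048576 → NEW=0, ERR=105803453/1048576
(2,2): OLD=2613063799/16777216 → NEW=255, ERR=-1665126281/16777216
(2,3): OLD=13449881471/134217728 → NEW=0, ERR=13449881471/134217728
(2,4): OLD=956147975677/4294967296 → NEW=255, ERR=-139068684803/4294967296
(2,5): OLD=11756759758779/68719476736 → NEW=255, ERR=-5766706808901/68719476736
(3,0): OLD=1561067671/16777216 → NEW=0, ERR=1561067671/16777216
(3,1): OLD=20274421579/134217728 → NEW=255, ERR=-13951099061/134217728
(3,2): OLD=61852729681/1073741824 → NEW=0, ERR=61852729681/1073741824
(3,3): OLD=13004703210803/68719476736 → NEW=255, ERR=-4518763356877/68719476736
(3,4): OLD=67422934476883/549755813888 → NEW=0, ERR=67422934476883/549755813888
(3,5): OLD=1965117895724541/8796093022208 → NEW=255, ERR=-277885824938499/8796093022208
(4,0): OLD=136553526649/2147483648 → NEW=0, ERR=136553526649/2147483648
(4,1): OLD=3331297562917/34359738368 → NEW=0, ERR=3331297562917/34359738368
(4,2): OLD=161180507505375/1099511627776 → NEW=255, ERR=-119194957577505/1099511627776
(4,3): OLD=1594177588324859/17592186044416 → NEW=0, ERR=1594177588324859/17592186044416
(4,4): OLD=65847640399552683/281474976710656 → NEW=255, ERR=-5928478661664597/281474976710656
(4,5): OLD=759207392757041357/4503599627370496 → NEW=255, ERR=-389210512222435123/4503599627370496
Output grid:
  Row 0: ..#.##  (3 black, running=3)
  Row 1: .#.#.#  (3 black, running=6)
  Row 2: ..#.##  (3 black, running=9)
  Row 3: .#.#.#  (3 black, running=12)
  Row 4: ..#.##  (3 black, running=15)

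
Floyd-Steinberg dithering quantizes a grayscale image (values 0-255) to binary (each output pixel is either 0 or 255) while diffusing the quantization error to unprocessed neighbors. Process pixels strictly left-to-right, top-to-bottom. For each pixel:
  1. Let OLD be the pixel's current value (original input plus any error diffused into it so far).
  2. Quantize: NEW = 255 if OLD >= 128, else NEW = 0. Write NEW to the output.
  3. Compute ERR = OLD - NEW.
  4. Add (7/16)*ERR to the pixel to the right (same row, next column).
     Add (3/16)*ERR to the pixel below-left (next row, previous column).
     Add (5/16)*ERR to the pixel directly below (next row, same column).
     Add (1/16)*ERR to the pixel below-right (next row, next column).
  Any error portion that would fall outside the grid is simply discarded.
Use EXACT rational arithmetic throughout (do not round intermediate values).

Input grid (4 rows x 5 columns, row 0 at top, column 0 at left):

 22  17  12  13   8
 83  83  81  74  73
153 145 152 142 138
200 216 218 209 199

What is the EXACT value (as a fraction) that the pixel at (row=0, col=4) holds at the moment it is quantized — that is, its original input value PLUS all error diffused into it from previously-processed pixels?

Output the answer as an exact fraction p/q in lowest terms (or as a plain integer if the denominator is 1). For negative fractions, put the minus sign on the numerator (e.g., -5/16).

Answer: 596835/32768

Derivation:
(0,0): OLD=22 → NEW=0, ERR=22
(0,1): OLD=213/8 → NEW=0, ERR=213/8
(0,2): OLD=3027/128 → NEW=0, ERR=3027/128
(0,3): OLD=47813/2048 → NEW=0, ERR=47813/2048
(0,4): OLD=596835/32768 → NEW=0, ERR=596835/32768
Target (0,4): original=8, with diffused error = 596835/32768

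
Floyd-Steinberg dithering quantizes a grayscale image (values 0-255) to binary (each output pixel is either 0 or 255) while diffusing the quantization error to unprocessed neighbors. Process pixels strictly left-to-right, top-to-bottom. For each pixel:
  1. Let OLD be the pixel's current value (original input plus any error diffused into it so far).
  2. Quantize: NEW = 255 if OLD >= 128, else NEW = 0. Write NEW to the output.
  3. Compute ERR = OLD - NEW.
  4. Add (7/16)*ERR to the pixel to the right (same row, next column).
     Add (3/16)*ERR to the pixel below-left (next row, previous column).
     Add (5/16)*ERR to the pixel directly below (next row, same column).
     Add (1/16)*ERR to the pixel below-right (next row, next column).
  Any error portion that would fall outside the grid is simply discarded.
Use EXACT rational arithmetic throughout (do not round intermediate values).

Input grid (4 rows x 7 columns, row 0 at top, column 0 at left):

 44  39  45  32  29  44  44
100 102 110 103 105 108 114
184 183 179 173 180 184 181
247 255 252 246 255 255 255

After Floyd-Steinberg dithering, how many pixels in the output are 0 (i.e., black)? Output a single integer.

Answer: 11

Derivation:
(0,0): OLD=44 → NEW=0, ERR=44
(0,1): OLD=233/4 → NEW=0, ERR=233/4
(0,2): OLD=4511/64 → NEW=0, ERR=4511/64
(0,3): OLD=64345/1024 → NEW=0, ERR=64345/1024
(0,4): OLD=925551/16384 → NEW=0, ERR=925551/16384
(0,5): OLD=18013193/262144 → NEW=0, ERR=18013193/262144
(0,6): OLD=310641727/4194304 → NEW=0, ERR=310641727/4194304
(1,0): OLD=7979/64 → NEW=0, ERR=7979/64
(1,1): OLD=97645/512 → NEW=255, ERR=-32915/512
(1,2): OLD=1954993/16384 → NEW=0, ERR=1954993/16384
(1,3): OLD=12441213/65536 → NEW=255, ERR=-4270467/65536
(1,4): OLD=465384823/4194304 → NEW=0, ERR=465384823/4194304
(1,5): OLD=6557686375/33554432 → NEW=255, ERR=-1998693785/33554432
(1,6): OLD=61943785257/536870912 → NEW=0, ERR=61943785257/536870912
(2,0): OLD=1727743/8192 → NEW=255, ERR=-361217/8192
(2,1): OLD=45556517/262144 → NEW=255, ERR=-21290203/262144
(2,2): OLD=690050351/4194304 → NEW=255, ERR=-379497169/4194304
(2,3): OLD=4741718263/33554432 → NEW=255, ERR=-3814661897/33554432
(2,4): OLD=40183481671/268435456 → NEW=255, ERR=-28267559609/268435456
(2,5): OLD=1270307240717/8589934592 → NEW=255, ERR=-920126080243/8589934592
(2,6): OLD=22879405228331/137438953472 → NEW=255, ERR=-12167527907029/137438953472
(3,0): OLD=914327759/4194304 → NEW=255, ERR=-155219761/4194304
(3,1): OLD=6499785571/33554432 → NEW=255, ERR=-2056594589/33554432
(3,2): OLD=45773144633/268435456 → NEW=255, ERR=-22677896647/268435456
(3,3): OLD=159034926191/1073741824 → NEW=255, ERR=-114769238929/1073741824
(3,4): OLD=20360114531535/137438953472 → NEW=255, ERR=-14686818603825/137438953472
(3,5): OLD=166678769639325/1099511627776 → NEW=255, ERR=-113696695443555/1099511627776
(3,6): OLD=3085653318668931/17592186044416 → NEW=255, ERR=-1400354122657149/17592186044416
Output grid:
  Row 0: .......  (7 black, running=7)
  Row 1: .#.#.#.  (4 black, running=11)
  Row 2: #######  (0 black, running=11)
  Row 3: #######  (0 black, running=11)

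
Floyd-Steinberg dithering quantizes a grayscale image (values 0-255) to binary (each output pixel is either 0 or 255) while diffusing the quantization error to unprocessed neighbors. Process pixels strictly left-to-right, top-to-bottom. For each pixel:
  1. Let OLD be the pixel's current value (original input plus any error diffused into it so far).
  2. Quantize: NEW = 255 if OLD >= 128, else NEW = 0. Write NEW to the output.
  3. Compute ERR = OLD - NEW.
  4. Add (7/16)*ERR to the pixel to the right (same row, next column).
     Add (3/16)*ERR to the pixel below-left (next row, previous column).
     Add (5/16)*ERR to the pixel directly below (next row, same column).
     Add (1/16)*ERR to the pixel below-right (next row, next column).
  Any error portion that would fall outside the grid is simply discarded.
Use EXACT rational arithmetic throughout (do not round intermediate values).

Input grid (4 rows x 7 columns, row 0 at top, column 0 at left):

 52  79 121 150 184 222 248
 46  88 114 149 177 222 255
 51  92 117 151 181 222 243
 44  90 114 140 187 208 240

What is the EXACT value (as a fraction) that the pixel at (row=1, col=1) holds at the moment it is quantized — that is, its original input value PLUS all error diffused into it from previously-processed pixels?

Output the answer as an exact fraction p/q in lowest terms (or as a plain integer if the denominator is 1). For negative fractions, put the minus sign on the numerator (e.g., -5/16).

(0,0): OLD=52 → NEW=0, ERR=52
(0,1): OLD=407/4 → NEW=0, ERR=407/4
(0,2): OLD=10593/64 → NEW=255, ERR=-5727/64
(0,3): OLD=113511/1024 → NEW=0, ERR=113511/1024
(0,4): OLD=3809233/16384 → NEW=255, ERR=-368687/16384
(0,5): OLD=55615159/262144 → NEW=255, ERR=-11231561/262144
(0,6): OLD=961566465/4194304 → NEW=255, ERR=-107981055/4194304
(1,0): OLD=5205/64 → NEW=0, ERR=5205/64
(1,1): OLD=72627/512 → NEW=255, ERR=-57933/512
Target (1,1): original=88, with diffused error = 72627/512

Answer: 72627/512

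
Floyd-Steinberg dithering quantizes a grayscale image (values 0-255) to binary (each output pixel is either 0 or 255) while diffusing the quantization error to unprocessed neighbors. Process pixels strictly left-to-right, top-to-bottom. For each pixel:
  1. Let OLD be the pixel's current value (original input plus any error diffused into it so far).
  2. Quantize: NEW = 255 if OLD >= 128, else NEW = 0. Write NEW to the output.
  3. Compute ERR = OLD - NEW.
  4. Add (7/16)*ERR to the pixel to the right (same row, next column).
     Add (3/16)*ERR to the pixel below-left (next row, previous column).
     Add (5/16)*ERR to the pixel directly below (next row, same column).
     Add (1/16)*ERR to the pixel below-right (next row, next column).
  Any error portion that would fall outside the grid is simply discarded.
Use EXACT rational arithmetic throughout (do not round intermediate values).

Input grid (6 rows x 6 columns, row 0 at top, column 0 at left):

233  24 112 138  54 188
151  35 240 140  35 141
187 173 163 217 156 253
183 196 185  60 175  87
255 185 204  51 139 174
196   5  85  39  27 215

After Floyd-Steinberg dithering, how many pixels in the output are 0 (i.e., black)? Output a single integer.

Answer: 16

Derivation:
(0,0): OLD=233 → NEW=255, ERR=-22
(0,1): OLD=115/8 → NEW=0, ERR=115/8
(0,2): OLD=15141/128 → NEW=0, ERR=15141/128
(0,3): OLD=388611/2048 → NEW=255, ERR=-133629/2048
(0,4): OLD=834069/32768 → NEW=0, ERR=834069/32768
(0,5): OLD=104404627/524288 → NEW=255, ERR=-29288813/524288
(1,0): OLD=18793/128 → NEW=255, ERR=-13847/128
(1,1): OLD=13279/1024 → NEW=0, ERR=13279/1024
(1,2): OLD=8890059/32768 → NEW=255, ERR=534219/32768
(1,3): OLD=18206959/131072 → NEW=255, ERR=-15216401/131072
(1,4): OLD=-187807891/8388608 → NEW=0, ERR=-187807891/8388608
(1,5): OLD=15480461035/134217728 → NEW=0, ERR=15480461035/134217728
(2,0): OLD=2549765/16384 → NEW=255, ERR=-1628155/16384
(2,1): OLD=68090119/524288 → NEW=255, ERR=-65603321/524288
(2,2): OLD=775059413/8388608 → NEW=0, ERR=775059413/8388608
(2,3): OLD=14627375469/67108864 → NEW=255, ERR=-2485384851/67108864
(2,4): OLD=316047218375/2147483648 → NEW=255, ERR=-231561111865/2147483648
(2,5): OLD=8262444086753/34359738368 → NEW=255, ERR=-499289197087/34359738368
(3,0): OLD=1077800501/8388608 → NEW=255, ERR=-1061294539/8388608
(3,1): OLD=7560455057/67108864 → NEW=0, ERR=7560455057/67108864
(3,2): OLD=133357209859/536870912 → NEW=255, ERR=-3544872701/536870912
(3,3): OLD=1068398164425/34359738368 → NEW=0, ERR=1068398164425/34359738368
(3,4): OLD=41195390498601/274877906944 → NEW=255, ERR=-28898475772119/274877906944
(3,5): OLD=130729325859015/4398046511104 → NEW=0, ERR=130729325859015/4398046511104
(4,0): OLD=254033748731/1073741824 → NEW=255, ERR=-19770416389/1073741824
(4,1): OLD=3487604351679/17179869184 → NEW=255, ERR=-893262290241/17179869184
(4,2): OLD=105586302187917/549755813888 → NEW=255, ERR=-34601430353523/549755813888
(4,3): OLD=114841780533409/8796093022208 → NEW=0, ERR=114841780533409/8796093022208
(4,4): OLD=16800533106832305/140737488355328 → NEW=0, ERR=16800533106832305/140737488355328
(4,5): OLD=515537571871176759/2251799813685248 → NEW=255, ERR=-58671380618561481/2251799813685248
(5,0): OLD=49614649579181/274877906944 → NEW=255, ERR=-20479216691539/274877906944
(5,1): OLD=-499577279260803/8796093022208 → NEW=0, ERR=-499577279260803/8796093022208
(5,2): OLD=2792353088046127/70368744177664 → NEW=0, ERR=2792353088046127/70368744177664
(5,3): OLD=177644111559038197/2251799813685248 → NEW=0, ERR=177644111559038197/2251799813685248
(5,4): OLD=426714287866593397/4503599627370496 → NEW=0, ERR=426714287866593397/4503599627370496
(5,5): OLD=18430285986453678969/72057594037927936 → NEW=255, ERR=55599506782055289/72057594037927936
Output grid:
  Row 0: #..#.#  (3 black, running=3)
  Row 1: #.##..  (3 black, running=6)
  Row 2: ##.###  (1 black, running=7)
  Row 3: #.#.#.  (3 black, running=10)
  Row 4: ###..#  (2 black, running=12)
  Row 5: #....#  (4 black, running=16)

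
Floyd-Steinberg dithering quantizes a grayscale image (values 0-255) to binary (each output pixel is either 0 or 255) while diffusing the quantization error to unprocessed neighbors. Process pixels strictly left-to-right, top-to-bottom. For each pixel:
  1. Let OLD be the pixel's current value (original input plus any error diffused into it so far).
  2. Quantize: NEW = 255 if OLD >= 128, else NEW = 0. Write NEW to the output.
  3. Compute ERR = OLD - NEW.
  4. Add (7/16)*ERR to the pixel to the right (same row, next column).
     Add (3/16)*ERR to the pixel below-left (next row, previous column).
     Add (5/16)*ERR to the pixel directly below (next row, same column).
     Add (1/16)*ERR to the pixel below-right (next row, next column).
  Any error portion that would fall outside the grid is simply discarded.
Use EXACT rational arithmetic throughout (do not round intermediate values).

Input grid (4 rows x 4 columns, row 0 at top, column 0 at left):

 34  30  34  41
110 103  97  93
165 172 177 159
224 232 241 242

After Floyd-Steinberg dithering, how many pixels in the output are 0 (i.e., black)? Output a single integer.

Answer: 7

Derivation:
(0,0): OLD=34 → NEW=0, ERR=34
(0,1): OLD=359/8 → NEW=0, ERR=359/8
(0,2): OLD=6865/128 → NEW=0, ERR=6865/128
(0,3): OLD=132023/2048 → NEW=0, ERR=132023/2048
(1,0): OLD=16517/128 → NEW=255, ERR=-16123/128
(1,1): OLD=75875/1024 → NEW=0, ERR=75875/1024
(1,2): OLD=5277919/32768 → NEW=255, ERR=-3077921/32768
(1,3): OLD=39532617/524288 → NEW=0, ERR=39532617/524288
(2,0): OLD=2286065/16384 → NEW=255, ERR=-1891855/16384
(2,1): OLD=62470315/524288 → NEW=0, ERR=62470315/524288
(2,2): OLD=229160999/1048576 → NEW=255, ERR=-38225881/1048576
(2,3): OLD=2696828875/16777216 → NEW=255, ERR=-1581361205/16777216
(3,0): OLD=1763762337/8388608 → NEW=255, ERR=-375332703/8388608
(3,1): OLD=31622758271/134217728 → NEW=255, ERR=-2602762369/134217728
(3,2): OLD=452899390465/2147483648 → NEW=255, ERR=-94708939775/2147483648
(3,3): OLD=6561736331143/34359738368 → NEW=255, ERR=-2199996952697/34359738368
Output grid:
  Row 0: ....  (4 black, running=4)
  Row 1: #.#.  (2 black, running=6)
  Row 2: #.##  (1 black, running=7)
  Row 3: ####  (0 black, running=7)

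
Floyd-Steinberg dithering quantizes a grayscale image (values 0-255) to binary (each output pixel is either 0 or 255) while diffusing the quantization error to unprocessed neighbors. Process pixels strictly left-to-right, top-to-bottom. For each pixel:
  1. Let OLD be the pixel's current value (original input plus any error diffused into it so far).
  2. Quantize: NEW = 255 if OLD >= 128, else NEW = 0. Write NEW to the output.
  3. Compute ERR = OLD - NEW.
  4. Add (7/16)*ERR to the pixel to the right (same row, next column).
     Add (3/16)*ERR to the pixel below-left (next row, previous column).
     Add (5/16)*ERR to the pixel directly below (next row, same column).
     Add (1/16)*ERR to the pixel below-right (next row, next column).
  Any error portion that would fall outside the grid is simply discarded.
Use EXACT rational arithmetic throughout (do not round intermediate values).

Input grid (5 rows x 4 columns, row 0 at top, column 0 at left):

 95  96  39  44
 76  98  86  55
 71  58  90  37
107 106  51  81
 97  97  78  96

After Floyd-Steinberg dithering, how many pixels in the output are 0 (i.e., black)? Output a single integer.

(0,0): OLD=95 → NEW=0, ERR=95
(0,1): OLD=2201/16 → NEW=255, ERR=-1879/16
(0,2): OLD=-3169/256 → NEW=0, ERR=-3169/256
(0,3): OLD=158041/4096 → NEW=0, ERR=158041/4096
(1,0): OLD=21419/256 → NEW=0, ERR=21419/256
(1,1): OLD=207917/2048 → NEW=0, ERR=207917/2048
(1,2): OLD=8286513/65536 → NEW=0, ERR=8286513/65536
(1,3): OLD=127509287/1048576 → NEW=0, ERR=127509287/1048576
(2,0): OLD=3807039/32768 → NEW=0, ERR=3807039/32768
(2,1): OLD=177725477/1048576 → NEW=255, ERR=-89661403/1048576
(2,2): OLD=254277753/2097152 → NEW=0, ERR=254277753/2097152
(2,3): OLD=4561719541/33554432 → NEW=255, ERR=-3994660619/33554432
(3,0): OLD=2135304143/16777216 → NEW=0, ERR=2135304143/16777216
(3,1): OLD=44280245137/268435456 → NEW=255, ERR=-24170796143/268435456
(3,2): OLD=93760346991/4294967296 → NEW=0, ERR=93760346991/4294967296
(3,3): OLD=4186778086537/68719476736 → NEW=0, ERR=4186778086537/68719476736
(4,0): OLD=514923770723/4294967296 → NEW=0, ERR=514923770723/4294967296
(4,1): OLD=4582255424297/34359738368 → NEW=255, ERR=-4179477859543/34359738368
(4,2): OLD=41122655139209/1099511627776 → NEW=0, ERR=41122655139209/1099511627776
(4,3): OLD=2335653341991055/17592186044416 → NEW=255, ERR=-2150354099335025/17592186044416
Output grid:
  Row 0: .#..  (3 black, running=3)
  Row 1: ....  (4 black, running=7)
  Row 2: .#.#  (2 black, running=9)
  Row 3: .#..  (3 black, running=12)
  Row 4: .#.#  (2 black, running=14)

Answer: 14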